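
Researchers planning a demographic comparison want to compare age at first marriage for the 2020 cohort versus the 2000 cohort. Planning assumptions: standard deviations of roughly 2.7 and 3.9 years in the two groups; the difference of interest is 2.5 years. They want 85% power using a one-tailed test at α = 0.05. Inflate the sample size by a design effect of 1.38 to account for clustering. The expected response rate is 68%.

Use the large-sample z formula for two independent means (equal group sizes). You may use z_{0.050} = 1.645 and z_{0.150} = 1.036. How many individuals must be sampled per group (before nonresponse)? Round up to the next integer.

n = (z_α + z_β)² · (σ₁² + σ₂²) / δ²
  = (1.645 + 1.036)² · (2.7² + 3.9² = 22.5) / 2.5²
  = 7.1878 · 22.5 / 6.25
  = 25.88
Design effect: 1.38 × 25.88 = 35.71.
Adjust for 68% response: 35.71 / 0.68 = 52.51.
Round up → n = 53 per group.

n = 53 per group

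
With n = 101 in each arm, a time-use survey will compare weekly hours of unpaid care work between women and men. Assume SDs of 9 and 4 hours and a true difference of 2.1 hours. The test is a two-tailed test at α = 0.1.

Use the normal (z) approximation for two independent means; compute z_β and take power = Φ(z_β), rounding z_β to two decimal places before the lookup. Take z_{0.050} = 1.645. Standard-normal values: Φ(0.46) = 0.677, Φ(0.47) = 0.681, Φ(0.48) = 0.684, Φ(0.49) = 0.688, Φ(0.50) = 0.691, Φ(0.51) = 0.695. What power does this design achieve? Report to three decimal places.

Power ≈ 0.691

z_β = δ·√(n/(σ₁²+σ₂²)) − z_{α/2}
    = 2.1 · √(101/97) − 1.645
    = 2.1 · 1.02041 − 1.645
    = 2.1429 − 1.645 = 0.4979 → 0.50
Power = Φ(0.50) = 0.691.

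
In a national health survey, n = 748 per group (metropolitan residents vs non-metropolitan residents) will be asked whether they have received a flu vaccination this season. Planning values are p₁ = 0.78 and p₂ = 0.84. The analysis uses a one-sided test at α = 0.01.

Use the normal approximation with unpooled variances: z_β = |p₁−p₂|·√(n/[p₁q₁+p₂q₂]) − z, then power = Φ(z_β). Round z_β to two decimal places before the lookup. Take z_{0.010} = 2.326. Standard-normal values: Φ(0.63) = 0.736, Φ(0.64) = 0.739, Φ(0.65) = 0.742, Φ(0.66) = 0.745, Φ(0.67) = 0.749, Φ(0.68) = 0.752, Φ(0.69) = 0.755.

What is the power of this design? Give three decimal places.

z_β = |p₁−p₂|·√(n/[p₁q₁+p₂q₂]) − z_α
    = 0.06 · √(748/0.3060) − 2.326
    = 0.06 · 49.4413 − 2.326
    = 2.9665 − 2.326 = 0.6405 → 0.64
Power = Φ(0.64) = 0.739.

Power ≈ 0.739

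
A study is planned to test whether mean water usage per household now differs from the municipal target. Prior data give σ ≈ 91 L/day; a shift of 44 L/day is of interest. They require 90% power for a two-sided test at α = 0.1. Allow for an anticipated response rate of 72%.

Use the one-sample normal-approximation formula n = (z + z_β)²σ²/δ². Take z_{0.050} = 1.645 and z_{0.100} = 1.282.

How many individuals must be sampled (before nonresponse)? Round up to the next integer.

n = 51

n = (z_{α/2} + z_β)² · σ² / δ²
  = (1.645 + 1.282)² · 91² / 44²
  = 8.5673 · 8281 / 1936
  = 36.65
Adjust for 72% response: 36.65 / 0.72 = 50.90.
Round up → n = 51.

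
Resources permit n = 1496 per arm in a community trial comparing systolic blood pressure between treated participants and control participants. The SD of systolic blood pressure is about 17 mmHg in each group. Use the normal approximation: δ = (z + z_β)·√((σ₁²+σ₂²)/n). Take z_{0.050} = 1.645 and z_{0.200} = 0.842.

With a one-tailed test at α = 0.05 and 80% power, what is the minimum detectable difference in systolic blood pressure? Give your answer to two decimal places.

Minimum detectable difference ≈ 1.55 mmHg

δ = (z_α + z_β) · √((σ₁²+σ₂²)/n)
  = (1.645 + 0.842) · √(578/1496)
  = 2.487 · √0.38636
  = 2.487 · 0.6216
  = 1.5459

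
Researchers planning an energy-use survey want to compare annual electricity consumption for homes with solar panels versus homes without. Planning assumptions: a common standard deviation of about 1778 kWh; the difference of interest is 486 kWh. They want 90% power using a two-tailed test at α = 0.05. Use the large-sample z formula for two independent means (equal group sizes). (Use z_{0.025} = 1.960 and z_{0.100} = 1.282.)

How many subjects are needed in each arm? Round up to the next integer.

n = 282 per group

n = (z_{α/2} + z_β)² · (σ₁² + σ₂²) / δ²
  = (1.960 + 1.282)² · (2·1778² = 6322568) / 486²
  = 10.5106 · 6322568 / 236196
  = 281.35
Round up → n = 282 per group.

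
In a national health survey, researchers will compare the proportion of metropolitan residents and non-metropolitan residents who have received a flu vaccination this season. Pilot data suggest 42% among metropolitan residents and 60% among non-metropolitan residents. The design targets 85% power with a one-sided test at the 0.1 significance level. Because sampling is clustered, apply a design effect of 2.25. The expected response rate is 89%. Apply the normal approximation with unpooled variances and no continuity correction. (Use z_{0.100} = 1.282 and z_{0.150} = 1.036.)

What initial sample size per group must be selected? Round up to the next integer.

n = (z_α + z_β)² · [p₁(1−p₁) + p₂(1−p₂)] / (p₁ − p₂)²
  = (1.282 + 1.036)² · (0.42·0.58 + 0.60·0.40) / (-0.18)²
  = (2.318)² · (0.2436 + 0.2400) / 0.0324
  = 5.3731 · 0.4836 / 0.0324
  = 80.20
Design effect: 2.25 × 80.20 = 180.45.
Adjust for 89% response: 180.45 / 0.89 = 202.75.
Round up → n = 203 per group.

n = 203 per group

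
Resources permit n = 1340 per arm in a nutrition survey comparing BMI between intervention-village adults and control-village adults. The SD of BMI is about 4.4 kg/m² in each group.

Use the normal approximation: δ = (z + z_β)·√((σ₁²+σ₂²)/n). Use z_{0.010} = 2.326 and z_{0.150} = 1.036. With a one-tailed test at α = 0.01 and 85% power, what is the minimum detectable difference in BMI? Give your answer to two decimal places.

Minimum detectable difference ≈ 0.57 kg/m²

δ = (z_α + z_β) · √((σ₁²+σ₂²)/n)
  = (2.326 + 1.036) · √(38.72/1340)
  = 3.362 · √0.0289
  = 3.362 · 0.1700
  = 0.5715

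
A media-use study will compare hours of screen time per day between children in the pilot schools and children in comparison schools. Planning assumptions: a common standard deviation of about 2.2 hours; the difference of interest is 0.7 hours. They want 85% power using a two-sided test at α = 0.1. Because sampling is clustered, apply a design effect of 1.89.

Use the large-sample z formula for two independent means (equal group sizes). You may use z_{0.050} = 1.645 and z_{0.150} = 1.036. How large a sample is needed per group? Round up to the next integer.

n = (z_{α/2} + z_β)² · (σ₁² + σ₂²) / δ²
  = (1.645 + 1.036)² · (2·2.2² = 9.68) / 0.7²
  = 7.1878 · 9.68 / 0.49
  = 141.99
Design effect: 1.89 × 141.99 = 268.37.
Round up → n = 269 per group.

n = 269 per group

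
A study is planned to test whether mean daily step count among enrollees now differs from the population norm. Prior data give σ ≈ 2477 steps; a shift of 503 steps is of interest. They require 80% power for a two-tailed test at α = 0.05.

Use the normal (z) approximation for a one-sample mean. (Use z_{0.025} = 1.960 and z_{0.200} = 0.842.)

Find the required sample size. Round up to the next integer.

n = (z_{α/2} + z_β)² · σ² / δ²
  = (1.960 + 0.842)² · 2477² / 503²
  = 7.8512 · 6135529 / 253009
  = 190.39
Round up → n = 191.

n = 191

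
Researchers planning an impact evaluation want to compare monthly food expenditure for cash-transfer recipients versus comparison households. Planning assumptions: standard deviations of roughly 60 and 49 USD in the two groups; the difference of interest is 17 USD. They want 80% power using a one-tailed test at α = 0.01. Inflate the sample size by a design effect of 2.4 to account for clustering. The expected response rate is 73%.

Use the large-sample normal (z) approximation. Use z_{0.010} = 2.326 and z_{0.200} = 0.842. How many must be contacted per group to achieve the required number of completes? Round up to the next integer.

n = 686 per group

n = (z_α + z_β)² · (σ₁² + σ₂²) / δ²
  = (2.326 + 0.842)² · (60² + 49² = 6001) / 17²
  = 10.0362 · 6001 / 289
  = 208.40
Design effect: 2.4 × 208.40 = 500.16.
Adjust for 73% response: 500.16 / 0.73 = 685.15.
Round up → n = 686 per group.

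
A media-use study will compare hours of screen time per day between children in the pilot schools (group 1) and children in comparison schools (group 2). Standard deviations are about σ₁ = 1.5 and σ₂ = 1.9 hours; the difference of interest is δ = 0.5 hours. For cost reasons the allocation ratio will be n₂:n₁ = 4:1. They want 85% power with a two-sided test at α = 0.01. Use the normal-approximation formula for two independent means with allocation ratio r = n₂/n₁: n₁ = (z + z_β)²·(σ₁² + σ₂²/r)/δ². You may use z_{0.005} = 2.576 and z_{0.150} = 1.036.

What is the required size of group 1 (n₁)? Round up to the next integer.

n₁ = (z_{α/2} + z_β)² · (σ₁² + σ₂²/r) / δ²
   = (2.576 + 1.036)² · (1.5² + 1.9²/4) / 0.5²
   = 13.0465 · (2.25 + 0.9025) / 0.25
   = 13.0465 · 3.1525 / 0.25
   = 164.52
Round up → n₁ = 165; n₂ = r·n₁ = 4 × 165 = 660.

n₁ = 165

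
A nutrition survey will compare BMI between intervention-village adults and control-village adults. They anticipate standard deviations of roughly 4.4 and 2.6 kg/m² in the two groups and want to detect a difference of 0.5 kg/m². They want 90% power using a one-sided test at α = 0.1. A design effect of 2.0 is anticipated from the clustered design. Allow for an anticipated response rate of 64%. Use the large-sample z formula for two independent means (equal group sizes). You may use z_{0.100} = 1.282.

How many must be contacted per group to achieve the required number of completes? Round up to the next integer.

n = (z_α + z_β)² · (σ₁² + σ₂²) / δ²
  = (1.282 + 1.282)² · (4.4² + 2.6² = 26.12) / 0.5²
  = 6.5741 · 26.12 / 0.25
  = 686.86
Design effect: 2.0 × 686.86 = 1373.72.
Adjust for 64% response: 1373.72 / 0.64 = 2146.44.
Round up → n = 2147 per group.

n = 2147 per group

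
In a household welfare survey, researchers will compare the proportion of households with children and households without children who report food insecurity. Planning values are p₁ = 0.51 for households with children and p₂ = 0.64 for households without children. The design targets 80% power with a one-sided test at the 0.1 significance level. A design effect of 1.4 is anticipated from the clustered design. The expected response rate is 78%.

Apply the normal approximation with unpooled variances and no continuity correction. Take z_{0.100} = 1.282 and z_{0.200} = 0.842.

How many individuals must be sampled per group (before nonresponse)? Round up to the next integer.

n = 231 per group

n = (z_α + z_β)² · [p₁(1−p₁) + p₂(1−p₂)] / (p₁ − p₂)²
  = (1.282 + 0.842)² · (0.51·0.49 + 0.64·0.36) / (-0.13)²
  = (2.124)² · (0.2499 + 0.2304) / 0.0169
  = 4.5114 · 0.4803 / 0.0169
  = 128.21
Design effect: 1.4 × 128.21 = 179.50.
Adjust for 78% response: 179.50 / 0.78 = 230.13.
Round up → n = 231 per group.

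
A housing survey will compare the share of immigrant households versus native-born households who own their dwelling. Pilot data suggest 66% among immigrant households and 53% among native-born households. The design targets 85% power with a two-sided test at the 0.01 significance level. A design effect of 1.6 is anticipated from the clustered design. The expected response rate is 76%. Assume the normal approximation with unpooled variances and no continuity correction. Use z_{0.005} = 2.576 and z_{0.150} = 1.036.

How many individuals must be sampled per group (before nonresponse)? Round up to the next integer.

n = 770 per group

n = (z_{α/2} + z_β)² · [p₁(1−p₁) + p₂(1−p₂)] / (p₁ − p₂)²
  = (2.576 + 1.036)² · (0.66·0.34 + 0.53·0.47) / (0.13)²
  = (3.612)² · (0.2244 + 0.2491) / 0.0169
  = 13.0465 · 0.4735 / 0.0169
  = 365.53
Design effect: 1.6 × 365.53 = 584.86.
Adjust for 76% response: 584.86 / 0.76 = 769.55.
Round up → n = 770 per group.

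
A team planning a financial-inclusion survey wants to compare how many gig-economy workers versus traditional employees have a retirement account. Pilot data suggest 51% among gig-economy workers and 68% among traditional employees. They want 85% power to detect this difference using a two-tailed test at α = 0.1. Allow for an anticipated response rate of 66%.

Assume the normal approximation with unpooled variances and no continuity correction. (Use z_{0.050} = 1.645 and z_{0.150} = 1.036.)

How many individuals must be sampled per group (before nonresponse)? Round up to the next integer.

n = 177 per group

n = (z_{α/2} + z_β)² · [p₁(1−p₁) + p₂(1−p₂)] / (p₁ − p₂)²
  = (1.645 + 1.036)² · (0.51·0.49 + 0.68·0.32) / (-0.17)²
  = (2.681)² · (0.2499 + 0.2176) / 0.0289
  = 7.1878 · 0.4675 / 0.0289
  = 116.27
Adjust for 66% response: 116.27 / 0.66 = 176.17.
Round up → n = 177 per group.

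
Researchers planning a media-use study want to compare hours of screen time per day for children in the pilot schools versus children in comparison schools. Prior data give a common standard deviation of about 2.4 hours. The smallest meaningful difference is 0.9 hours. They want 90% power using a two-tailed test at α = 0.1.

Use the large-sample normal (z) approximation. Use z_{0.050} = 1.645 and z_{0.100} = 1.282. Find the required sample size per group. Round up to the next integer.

n = (z_{α/2} + z_β)² · (σ₁² + σ₂²) / δ²
  = (1.645 + 1.282)² · (2·2.4² = 11.52) / 0.9²
  = 8.5673 · 11.52 / 0.81
  = 121.85
Round up → n = 122 per group.

n = 122 per group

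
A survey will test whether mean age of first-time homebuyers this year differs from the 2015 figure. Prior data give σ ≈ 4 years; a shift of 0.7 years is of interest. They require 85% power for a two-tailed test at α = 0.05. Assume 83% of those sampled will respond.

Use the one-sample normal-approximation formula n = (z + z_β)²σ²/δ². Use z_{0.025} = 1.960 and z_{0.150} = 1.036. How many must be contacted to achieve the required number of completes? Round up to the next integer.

n = 354

n = (z_{α/2} + z_β)² · σ² / δ²
  = (1.960 + 1.036)² · 4² / 0.7²
  = 8.9760 · 16 / 0.49
  = 293.09
Adjust for 83% response: 293.09 / 0.83 = 353.13.
Round up → n = 354.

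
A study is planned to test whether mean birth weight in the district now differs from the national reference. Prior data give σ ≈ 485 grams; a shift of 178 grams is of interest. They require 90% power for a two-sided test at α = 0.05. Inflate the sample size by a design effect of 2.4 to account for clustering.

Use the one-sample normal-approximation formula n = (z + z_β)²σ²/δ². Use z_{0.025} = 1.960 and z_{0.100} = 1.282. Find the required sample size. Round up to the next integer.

n = (z_{α/2} + z_β)² · σ² / δ²
  = (1.960 + 1.282)² · 485² / 178²
  = 10.5106 · 235225 / 31684
  = 78.03
Design effect: 2.4 × 78.03 = 187.28.
Round up → n = 188.

n = 188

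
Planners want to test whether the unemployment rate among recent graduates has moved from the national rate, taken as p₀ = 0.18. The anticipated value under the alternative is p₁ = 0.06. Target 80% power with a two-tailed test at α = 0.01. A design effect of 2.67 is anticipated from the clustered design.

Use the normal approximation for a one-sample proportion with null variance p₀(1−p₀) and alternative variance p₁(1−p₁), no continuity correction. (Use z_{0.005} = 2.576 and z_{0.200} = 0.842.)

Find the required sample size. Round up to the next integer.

n = 263

n = [z_{α/2}·√(p₀q₀) + z_β·√(p₁q₁)]² / (p₁ − p₀)²
  = [2.576·√(0.18·0.82) + 0.842·√(0.06·0.94)]² / (-0.12)²
  = [2.576·0.3842 + 0.842·0.2375]² / 0.0144
  = [1.1896]² / 0.0144
  = 98.28
Design effect: 2.67 × 98.28 = 262.41.
Round up → n = 263.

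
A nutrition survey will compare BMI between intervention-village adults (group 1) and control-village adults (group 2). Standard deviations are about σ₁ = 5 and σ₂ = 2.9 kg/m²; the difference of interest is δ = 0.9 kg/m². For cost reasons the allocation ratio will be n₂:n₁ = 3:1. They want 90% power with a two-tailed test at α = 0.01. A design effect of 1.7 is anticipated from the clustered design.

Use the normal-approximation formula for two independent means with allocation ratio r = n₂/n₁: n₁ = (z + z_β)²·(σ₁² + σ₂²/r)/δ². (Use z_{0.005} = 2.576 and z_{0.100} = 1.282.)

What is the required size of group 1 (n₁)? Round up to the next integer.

n₁ = (z_{α/2} + z_β)² · (σ₁² + σ₂²/r) / δ²
   = (2.576 + 1.282)² · (5² + 2.9²/3) / 0.9²
   = 14.8842 · (25 + 2.8033) / 0.81
   = 14.8842 · 27.8033 / 0.81
   = 510.90
Design effect: 1.7 × 510.90 = 868.53.
Round up → n₁ = 869; n₂ = r·n₁ = 3 × 869 = 2607.

n₁ = 869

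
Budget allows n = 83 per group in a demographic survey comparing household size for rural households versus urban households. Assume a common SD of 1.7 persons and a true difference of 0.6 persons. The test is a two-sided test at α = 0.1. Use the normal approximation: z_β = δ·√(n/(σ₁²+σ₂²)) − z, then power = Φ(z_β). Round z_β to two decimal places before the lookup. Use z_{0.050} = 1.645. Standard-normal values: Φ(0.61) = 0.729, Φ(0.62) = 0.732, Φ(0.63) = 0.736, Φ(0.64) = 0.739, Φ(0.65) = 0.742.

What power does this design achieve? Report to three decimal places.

Power ≈ 0.736

z_β = δ·√(n/(σ₁²+σ₂²)) − z_{α/2}
    = 0.6 · √(83/5.78) − 1.645
    = 0.6 · 3.78944 − 1.645
    = 2.2737 − 1.645 = 0.6287 → 0.63
Power = Φ(0.63) = 0.736.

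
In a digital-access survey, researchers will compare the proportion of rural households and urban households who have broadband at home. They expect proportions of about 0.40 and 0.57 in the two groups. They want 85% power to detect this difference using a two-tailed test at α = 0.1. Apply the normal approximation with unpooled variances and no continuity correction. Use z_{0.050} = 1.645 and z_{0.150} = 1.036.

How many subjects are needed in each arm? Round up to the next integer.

n = (z_{α/2} + z_β)² · [p₁(1−p₁) + p₂(1−p₂)] / (p₁ − p₂)²
  = (1.645 + 1.036)² · (0.40·0.60 + 0.57·0.43) / (-0.17)²
  = (2.681)² · (0.2400 + 0.2451) / 0.0289
  = 7.1878 · 0.4851 / 0.0289
  = 120.65
Round up → n = 121 per group.

n = 121 per group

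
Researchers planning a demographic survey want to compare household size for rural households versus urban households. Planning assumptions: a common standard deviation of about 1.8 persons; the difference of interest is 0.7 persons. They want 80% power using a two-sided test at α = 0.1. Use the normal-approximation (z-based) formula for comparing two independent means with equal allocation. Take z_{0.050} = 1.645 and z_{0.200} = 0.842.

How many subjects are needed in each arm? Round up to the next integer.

n = (z_{α/2} + z_β)² · (σ₁² + σ₂²) / δ²
  = (1.645 + 0.842)² · (2·1.8² = 6.48) / 0.7²
  = 6.1852 · 6.48 / 0.49
  = 81.80
Round up → n = 82 per group.

n = 82 per group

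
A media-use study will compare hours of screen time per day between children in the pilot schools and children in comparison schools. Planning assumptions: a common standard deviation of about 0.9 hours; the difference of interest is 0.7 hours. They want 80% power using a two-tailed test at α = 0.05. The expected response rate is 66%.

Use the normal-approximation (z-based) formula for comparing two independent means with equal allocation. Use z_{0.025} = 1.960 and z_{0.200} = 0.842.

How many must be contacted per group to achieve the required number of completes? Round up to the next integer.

n = (z_{α/2} + z_β)² · (σ₁² + σ₂²) / δ²
  = (1.960 + 0.842)² · (2·0.9² = 1.62) / 0.7²
  = 7.8512 · 1.62 / 0.49
  = 25.96
Adjust for 66% response: 25.96 / 0.66 = 39.33.
Round up → n = 40 per group.

n = 40 per group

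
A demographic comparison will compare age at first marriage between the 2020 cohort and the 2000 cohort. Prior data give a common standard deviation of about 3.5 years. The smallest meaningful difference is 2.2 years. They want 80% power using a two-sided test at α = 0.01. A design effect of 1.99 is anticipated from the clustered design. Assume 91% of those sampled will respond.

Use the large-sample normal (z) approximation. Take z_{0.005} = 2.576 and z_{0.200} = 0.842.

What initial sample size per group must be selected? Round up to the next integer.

n = 130 per group

n = (z_{α/2} + z_β)² · (σ₁² + σ₂²) / δ²
  = (2.576 + 0.842)² · (2·3.5² = 24.5) / 2.2²
  = 11.6827 · 24.5 / 4.84
  = 59.14
Design effect: 1.99 × 59.14 = 117.68.
Adjust for 91% response: 117.68 / 0.91 = 129.32.
Round up → n = 130 per group.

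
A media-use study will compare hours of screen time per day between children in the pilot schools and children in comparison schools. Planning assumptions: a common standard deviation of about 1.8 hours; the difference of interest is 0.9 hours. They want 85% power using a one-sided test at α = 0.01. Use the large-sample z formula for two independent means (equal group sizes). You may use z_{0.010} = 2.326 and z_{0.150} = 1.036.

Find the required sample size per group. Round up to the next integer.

n = 91 per group

n = (z_α + z_β)² · (σ₁² + σ₂²) / δ²
  = (2.326 + 1.036)² · (2·1.8² = 6.48) / 0.9²
  = 11.3030 · 6.48 / 0.81
  = 90.42
Round up → n = 91 per group.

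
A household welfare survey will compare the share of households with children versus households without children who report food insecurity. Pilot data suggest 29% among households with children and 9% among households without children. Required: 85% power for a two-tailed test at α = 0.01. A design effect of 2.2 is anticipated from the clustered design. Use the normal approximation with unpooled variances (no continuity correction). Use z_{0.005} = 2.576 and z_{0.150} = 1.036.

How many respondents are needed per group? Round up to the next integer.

n = 207 per group

n = (z_{α/2} + z_β)² · [p₁(1−p₁) + p₂(1−p₂)] / (p₁ − p₂)²
  = (2.576 + 1.036)² · (0.29·0.71 + 0.09·0.91) / (0.20)²
  = (3.612)² · (0.2059 + 0.0819) / 0.0400
  = 13.0465 · 0.2878 / 0.0400
  = 93.87
Design effect: 2.2 × 93.87 = 206.51.
Round up → n = 207 per group.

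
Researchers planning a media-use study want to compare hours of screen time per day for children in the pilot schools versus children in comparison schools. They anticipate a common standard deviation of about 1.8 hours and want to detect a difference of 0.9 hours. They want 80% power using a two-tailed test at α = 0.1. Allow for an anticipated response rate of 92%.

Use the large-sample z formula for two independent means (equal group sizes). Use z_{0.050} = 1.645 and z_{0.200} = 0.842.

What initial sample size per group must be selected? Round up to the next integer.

n = (z_{α/2} + z_β)² · (σ₁² + σ₂²) / δ²
  = (1.645 + 0.842)² · (2·1.8² = 6.48) / 0.9²
  = 6.1852 · 6.48 / 0.81
  = 49.48
Adjust for 92% response: 49.48 / 0.92 = 53.78.
Round up → n = 54 per group.

n = 54 per group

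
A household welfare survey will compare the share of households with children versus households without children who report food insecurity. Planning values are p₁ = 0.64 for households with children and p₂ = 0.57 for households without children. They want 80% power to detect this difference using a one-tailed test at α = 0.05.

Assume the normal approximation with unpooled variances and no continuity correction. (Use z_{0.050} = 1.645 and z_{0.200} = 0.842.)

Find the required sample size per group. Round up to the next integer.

n = 601 per group

n = (z_α + z_β)² · [p₁(1−p₁) + p₂(1−p₂)] / (p₁ − p₂)²
  = (1.645 + 0.842)² · (0.64·0.36 + 0.57·0.43) / (0.07)²
  = (2.487)² · (0.2304 + 0.2451) / 0.0049
  = 6.1852 · 0.4755 / 0.0049
  = 600.21
Round up → n = 601 per group.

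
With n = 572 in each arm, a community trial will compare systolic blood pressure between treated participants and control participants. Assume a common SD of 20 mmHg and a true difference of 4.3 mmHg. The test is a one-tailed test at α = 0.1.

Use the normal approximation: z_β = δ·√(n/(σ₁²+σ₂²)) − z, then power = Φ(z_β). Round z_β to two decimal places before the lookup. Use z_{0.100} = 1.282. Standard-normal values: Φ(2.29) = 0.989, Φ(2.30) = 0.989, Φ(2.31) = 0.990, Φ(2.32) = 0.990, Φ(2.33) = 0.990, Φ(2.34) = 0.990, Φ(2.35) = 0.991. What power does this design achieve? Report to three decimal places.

z_β = δ·√(n/(σ₁²+σ₂²)) − z_α
    = 4.3 · √(572/800) − 1.282
    = 4.3 · 0.84558 − 1.282
    = 3.6360 − 1.282 = 2.3540 → 2.35
Power = Φ(2.35) = 0.991.

Power ≈ 0.991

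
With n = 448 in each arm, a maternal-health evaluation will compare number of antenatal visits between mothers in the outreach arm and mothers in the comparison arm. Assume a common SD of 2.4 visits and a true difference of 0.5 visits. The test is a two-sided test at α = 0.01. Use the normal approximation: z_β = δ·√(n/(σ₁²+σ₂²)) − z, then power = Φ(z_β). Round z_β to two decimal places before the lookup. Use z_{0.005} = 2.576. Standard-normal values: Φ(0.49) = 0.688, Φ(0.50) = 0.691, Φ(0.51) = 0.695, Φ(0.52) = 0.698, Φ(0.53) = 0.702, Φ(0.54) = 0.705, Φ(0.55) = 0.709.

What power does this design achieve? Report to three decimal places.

z_β = δ·√(n/(σ₁²+σ₂²)) − z_{α/2}
    = 0.5 · √(448/11.52) − 2.576
    = 0.5 · 6.23610 − 2.576
    = 3.1180 − 2.576 = 0.5420 → 0.54
Power = Φ(0.54) = 0.705.

Power ≈ 0.705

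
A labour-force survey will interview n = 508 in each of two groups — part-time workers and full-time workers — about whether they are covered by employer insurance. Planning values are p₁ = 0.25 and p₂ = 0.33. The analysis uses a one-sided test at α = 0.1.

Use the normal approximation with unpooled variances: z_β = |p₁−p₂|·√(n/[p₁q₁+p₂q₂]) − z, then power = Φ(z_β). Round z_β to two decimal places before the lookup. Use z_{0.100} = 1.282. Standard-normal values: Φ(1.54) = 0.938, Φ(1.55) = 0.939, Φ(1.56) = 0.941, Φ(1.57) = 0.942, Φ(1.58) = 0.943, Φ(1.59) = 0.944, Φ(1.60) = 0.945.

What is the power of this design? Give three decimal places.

z_β = |p₁−p₂|·√(n/[p₁q₁+p₂q₂]) − z_α
    = 0.08 · √(508/0.4086) − 1.282
    = 0.08 · 35.2600 − 1.282
    = 2.8208 − 1.282 = 1.5388 → 1.54
Power = Φ(1.54) = 0.938.

Power ≈ 0.938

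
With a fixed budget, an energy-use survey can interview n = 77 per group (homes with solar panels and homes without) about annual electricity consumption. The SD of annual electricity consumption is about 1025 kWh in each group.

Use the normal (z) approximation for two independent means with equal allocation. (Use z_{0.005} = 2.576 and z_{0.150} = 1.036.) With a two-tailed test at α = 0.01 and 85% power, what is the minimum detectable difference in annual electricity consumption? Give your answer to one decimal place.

Minimum detectable difference ≈ 596.7 kWh

δ = (z_{α/2} + z_β) · √((σ₁²+σ₂²)/n)
  = (2.576 + 1.036) · √(2101250/77)
  = 3.612 · √27289.0
  = 3.612 · 165.1937
  = 596.6797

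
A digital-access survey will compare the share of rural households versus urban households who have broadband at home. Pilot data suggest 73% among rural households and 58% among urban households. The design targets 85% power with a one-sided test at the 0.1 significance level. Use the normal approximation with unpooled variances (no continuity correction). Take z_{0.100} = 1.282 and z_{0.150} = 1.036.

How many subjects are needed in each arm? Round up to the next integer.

n = (z_α + z_β)² · [p₁(1−p₁) + p₂(1−p₂)] / (p₁ − p₂)²
  = (1.282 + 1.036)² · (0.73·0.27 + 0.58·0.42) / (0.15)²
  = (2.318)² · (0.1971 + 0.2436) / 0.0225
  = 5.3731 · 0.4407 / 0.0225
  = 105.24
Round up → n = 106 per group.

n = 106 per group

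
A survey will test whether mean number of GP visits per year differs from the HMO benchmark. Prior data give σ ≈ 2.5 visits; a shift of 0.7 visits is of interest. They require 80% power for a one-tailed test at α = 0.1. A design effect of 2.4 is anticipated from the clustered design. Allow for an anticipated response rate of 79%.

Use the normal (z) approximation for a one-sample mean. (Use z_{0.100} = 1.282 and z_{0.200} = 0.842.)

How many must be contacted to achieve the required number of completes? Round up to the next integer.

n = (z_α + z_β)² · σ² / δ²
  = (1.282 + 0.842)² · 2.5² / 0.7²
  = 4.5114 · 6.25 / 0.49
  = 57.54
Design effect: 2.4 × 57.54 = 138.10.
Adjust for 79% response: 138.10 / 0.79 = 174.81.
Round up → n = 175.

n = 175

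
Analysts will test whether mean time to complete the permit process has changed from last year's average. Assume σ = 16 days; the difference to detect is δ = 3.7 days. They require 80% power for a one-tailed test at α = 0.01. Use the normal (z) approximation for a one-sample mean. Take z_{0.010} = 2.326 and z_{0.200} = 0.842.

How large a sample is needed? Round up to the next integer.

n = 188

n = (z_α + z_β)² · σ² / δ²
  = (2.326 + 0.842)² · 16² / 3.7²
  = 10.0362 · 256 / 13.69
  = 187.68
Round up → n = 188.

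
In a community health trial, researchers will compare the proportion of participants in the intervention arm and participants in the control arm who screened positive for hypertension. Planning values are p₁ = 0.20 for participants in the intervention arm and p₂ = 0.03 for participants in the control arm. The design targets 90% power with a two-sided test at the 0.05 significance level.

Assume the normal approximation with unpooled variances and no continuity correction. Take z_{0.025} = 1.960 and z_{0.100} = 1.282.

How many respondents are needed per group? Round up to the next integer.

n = 69 per group

n = (z_{α/2} + z_β)² · [p₁(1−p₁) + p₂(1−p₂)] / (p₁ − p₂)²
  = (1.960 + 1.282)² · (0.20·0.80 + 0.03·0.97) / (0.17)²
  = (3.242)² · (0.1600 + 0.0291) / 0.0289
  = 10.5106 · 0.1891 / 0.0289
  = 68.77
Round up → n = 69 per group.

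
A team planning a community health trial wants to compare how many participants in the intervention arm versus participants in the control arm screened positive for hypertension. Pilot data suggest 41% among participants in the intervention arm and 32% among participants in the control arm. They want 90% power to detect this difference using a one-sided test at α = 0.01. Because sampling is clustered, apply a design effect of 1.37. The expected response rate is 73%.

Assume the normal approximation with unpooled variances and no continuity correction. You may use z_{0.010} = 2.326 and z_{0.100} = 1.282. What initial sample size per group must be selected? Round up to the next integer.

n = 1386 per group

n = (z_α + z_β)² · [p₁(1−p₁) + p₂(1−p₂)] / (p₁ − p₂)²
  = (2.326 + 1.282)² · (0.41·0.59 + 0.32·0.68) / (0.09)²
  = (3.608)² · (0.2419 + 0.2176) / 0.0081
  = 13.0177 · 0.4595 / 0.0081
  = 738.47
Design effect: 1.37 × 738.47 = 1011.71.
Adjust for 73% response: 1011.71 / 0.73 = 1385.90.
Round up → n = 1386 per group.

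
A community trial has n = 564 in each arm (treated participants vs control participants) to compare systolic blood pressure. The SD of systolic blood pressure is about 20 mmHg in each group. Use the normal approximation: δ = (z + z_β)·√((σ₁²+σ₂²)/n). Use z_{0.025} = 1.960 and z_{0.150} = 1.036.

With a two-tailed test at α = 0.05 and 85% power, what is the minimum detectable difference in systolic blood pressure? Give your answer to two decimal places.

δ = (z_{α/2} + z_β) · √((σ₁²+σ₂²)/n)
  = (1.960 + 1.036) · √(800/564)
  = 2.996 · √1.4184
  = 2.996 · 1.1910
  = 3.5682

Minimum detectable difference ≈ 3.57 mmHg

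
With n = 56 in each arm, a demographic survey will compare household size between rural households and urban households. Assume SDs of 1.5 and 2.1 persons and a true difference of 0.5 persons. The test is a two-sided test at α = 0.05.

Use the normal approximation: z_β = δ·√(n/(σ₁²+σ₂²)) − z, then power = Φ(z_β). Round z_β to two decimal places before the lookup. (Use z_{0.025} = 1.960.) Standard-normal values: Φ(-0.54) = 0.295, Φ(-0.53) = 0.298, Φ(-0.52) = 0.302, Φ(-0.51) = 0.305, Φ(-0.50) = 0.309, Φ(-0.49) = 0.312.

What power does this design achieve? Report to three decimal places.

Power ≈ 0.305

z_β = δ·√(n/(σ₁²+σ₂²)) − z_{α/2}
    = 0.5 · √(56/6.66) − 1.960
    = 0.5 · 2.89973 − 1.960
    = 1.4499 − 1.960 = -0.5101 → -0.51
Power = Φ(-0.51) = 0.305.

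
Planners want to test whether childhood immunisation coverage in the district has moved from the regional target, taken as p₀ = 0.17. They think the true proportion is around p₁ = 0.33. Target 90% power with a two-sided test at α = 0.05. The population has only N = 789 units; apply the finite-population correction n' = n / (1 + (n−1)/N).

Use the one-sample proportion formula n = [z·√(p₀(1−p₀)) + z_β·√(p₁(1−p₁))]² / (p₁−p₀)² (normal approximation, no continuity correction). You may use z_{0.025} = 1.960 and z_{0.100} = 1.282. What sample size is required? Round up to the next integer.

n = [z_{α/2}·√(p₀q₀) + z_β·√(p₁q₁)]² / (p₁ − p₀)²
  = [1.960·√(0.17·0.83) + 1.282·√(0.33·0.67)]² / (0.16)²
  = [1.960·0.3756 + 1.282·0.4702]² / 0.0256
  = [1.3391]² / 0.0256
  = 70.04
Finite-population correction (N = 789): 70.04 / (1 + (70.04 − 1)/789) = 64.41.
Round up → n = 65.

n = 65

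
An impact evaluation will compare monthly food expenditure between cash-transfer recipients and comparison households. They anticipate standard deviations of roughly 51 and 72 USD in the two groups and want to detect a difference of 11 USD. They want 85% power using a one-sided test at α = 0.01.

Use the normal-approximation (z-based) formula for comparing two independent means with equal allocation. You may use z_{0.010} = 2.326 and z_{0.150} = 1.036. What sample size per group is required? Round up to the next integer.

n = (z_α + z_β)² · (σ₁² + σ₂²) / δ²
  = (2.326 + 1.036)² · (51² + 72² = 7785) / 11²
  = 11.3030 · 7785 / 121
  = 727.22
Round up → n = 728 per group.

n = 728 per group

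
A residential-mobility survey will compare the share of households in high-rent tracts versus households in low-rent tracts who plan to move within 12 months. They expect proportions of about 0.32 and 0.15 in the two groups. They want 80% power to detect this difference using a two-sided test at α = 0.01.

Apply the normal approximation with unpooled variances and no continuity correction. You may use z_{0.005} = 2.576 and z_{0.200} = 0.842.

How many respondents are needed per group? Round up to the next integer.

n = (z_{α/2} + z_β)² · [p₁(1−p₁) + p₂(1−p₂)] / (p₁ − p₂)²
  = (2.576 + 0.842)² · (0.32·0.68 + 0.15·0.85) / (0.17)²
  = (3.418)² · (0.2176 + 0.1275) / 0.0289
  = 11.6827 · 0.3451 / 0.0289
  = 139.51
Round up → n = 140 per group.

n = 140 per group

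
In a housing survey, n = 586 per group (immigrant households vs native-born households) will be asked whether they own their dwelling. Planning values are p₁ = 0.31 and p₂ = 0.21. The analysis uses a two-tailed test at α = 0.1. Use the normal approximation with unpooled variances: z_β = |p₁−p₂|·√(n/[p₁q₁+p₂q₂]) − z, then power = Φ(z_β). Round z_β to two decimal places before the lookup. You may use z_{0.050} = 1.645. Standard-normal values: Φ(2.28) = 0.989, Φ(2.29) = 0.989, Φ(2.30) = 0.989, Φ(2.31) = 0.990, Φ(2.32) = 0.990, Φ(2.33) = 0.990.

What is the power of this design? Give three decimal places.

Power ≈ 0.989

z_β = |p₁−p₂|·√(n/[p₁q₁+p₂q₂]) − z_{α/2}
    = 0.10 · √(586/0.3798) − 1.645
    = 0.10 · 39.2800 − 1.645
    = 3.9280 − 1.645 = 2.2830 → 2.28
Power = Φ(2.28) = 0.989.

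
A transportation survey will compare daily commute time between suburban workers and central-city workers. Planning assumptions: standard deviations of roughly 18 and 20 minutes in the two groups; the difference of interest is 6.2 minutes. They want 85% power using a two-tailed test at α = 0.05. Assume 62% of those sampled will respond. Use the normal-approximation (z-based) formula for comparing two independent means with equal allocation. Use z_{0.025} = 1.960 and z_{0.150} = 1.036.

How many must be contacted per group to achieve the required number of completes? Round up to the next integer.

n = (z_{α/2} + z_β)² · (σ₁² + σ₂²) / δ²
  = (1.960 + 1.036)² · (18² + 20² = 724) / 6.2²
  = 8.9760 · 724 / 38.44
  = 169.06
Adjust for 62% response: 169.06 / 0.62 = 272.68.
Round up → n = 273 per group.

n = 273 per group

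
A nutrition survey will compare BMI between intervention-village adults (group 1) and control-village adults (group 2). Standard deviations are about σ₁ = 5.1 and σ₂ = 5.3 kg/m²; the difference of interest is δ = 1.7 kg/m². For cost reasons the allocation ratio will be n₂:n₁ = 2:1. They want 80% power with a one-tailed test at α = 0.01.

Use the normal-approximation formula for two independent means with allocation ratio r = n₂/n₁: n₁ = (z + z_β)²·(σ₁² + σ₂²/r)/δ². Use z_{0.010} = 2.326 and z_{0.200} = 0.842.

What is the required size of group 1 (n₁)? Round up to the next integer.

n₁ = 140

n₁ = (z_α + z_β)² · (σ₁² + σ₂²/r) / δ²
   = (2.326 + 0.842)² · (5.1² + 5.3²/2) / 1.7²
   = 10.0362 · (26.01 + 14.045) / 2.89
   = 10.0362 · 40.055 / 2.89
   = 139.10
Round up → n₁ = 140; n₂ = r·n₁ = 2 × 140 = 280.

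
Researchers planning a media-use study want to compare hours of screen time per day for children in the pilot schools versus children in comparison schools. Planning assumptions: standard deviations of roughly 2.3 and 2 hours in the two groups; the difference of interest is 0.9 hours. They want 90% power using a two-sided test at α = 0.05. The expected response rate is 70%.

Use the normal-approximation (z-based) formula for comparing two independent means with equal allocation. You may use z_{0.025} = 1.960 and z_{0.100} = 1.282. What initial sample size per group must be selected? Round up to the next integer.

n = 173 per group

n = (z_{α/2} + z_β)² · (σ₁² + σ₂²) / δ²
  = (1.960 + 1.282)² · (2.3² + 2² = 9.29) / 0.9²
  = 10.5106 · 9.29 / 0.81
  = 120.55
Adjust for 70% response: 120.55 / 0.70 = 172.21.
Round up → n = 173 per group.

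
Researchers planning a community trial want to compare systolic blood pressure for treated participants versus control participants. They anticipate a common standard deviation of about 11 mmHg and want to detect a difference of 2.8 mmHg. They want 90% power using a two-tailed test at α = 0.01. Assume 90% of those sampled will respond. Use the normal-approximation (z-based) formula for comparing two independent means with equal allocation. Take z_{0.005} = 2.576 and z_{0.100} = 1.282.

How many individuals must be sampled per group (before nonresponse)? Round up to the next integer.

n = (z_{α/2} + z_β)² · (σ₁² + σ₂²) / δ²
  = (2.576 + 1.282)² · (2·11² = 242) / 2.8²
  = 14.8842 · 242 / 7.84
  = 459.43
Adjust for 90% response: 459.43 / 0.90 = 510.48.
Round up → n = 511 per group.

n = 511 per group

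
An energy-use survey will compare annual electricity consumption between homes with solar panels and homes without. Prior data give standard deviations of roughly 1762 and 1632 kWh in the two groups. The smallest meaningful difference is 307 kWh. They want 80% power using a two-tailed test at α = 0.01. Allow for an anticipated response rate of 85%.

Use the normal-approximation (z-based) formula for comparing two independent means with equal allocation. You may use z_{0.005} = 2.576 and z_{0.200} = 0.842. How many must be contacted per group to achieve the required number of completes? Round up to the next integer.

n = 842 per group

n = (z_{α/2} + z_β)² · (σ₁² + σ₂²) / δ²
  = (2.576 + 0.842)² · (1762² + 1632² = 5768068) / 307²
  = 11.6827 · 5768068 / 94249
  = 714.99
Adjust for 85% response: 714.99 / 0.85 = 841.16.
Round up → n = 842 per group.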